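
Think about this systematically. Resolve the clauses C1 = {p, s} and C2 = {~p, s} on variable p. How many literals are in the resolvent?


Remove p from C1 and ~p from C2.
C1 remainder: {s}
C2 remainder: {s}
Union (resolvent): {s}
Resolvent has 1 literal(s).

1


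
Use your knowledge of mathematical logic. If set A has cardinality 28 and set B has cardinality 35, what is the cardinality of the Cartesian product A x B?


The Cartesian product A x B contains all ordered pairs (a, b).
|A x B| = |A| * |B| = 28 * 35 = 980

980


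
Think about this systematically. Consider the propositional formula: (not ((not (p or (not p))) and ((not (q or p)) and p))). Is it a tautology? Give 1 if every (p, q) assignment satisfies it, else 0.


Check all 4 assignments:
p=0, q=0: 1
p=0, q=1: 1
p=1, q=0: 1
p=1, q=1: 1
Satisfying count = 4/4.
Tautology iff count = 4: yes.

1


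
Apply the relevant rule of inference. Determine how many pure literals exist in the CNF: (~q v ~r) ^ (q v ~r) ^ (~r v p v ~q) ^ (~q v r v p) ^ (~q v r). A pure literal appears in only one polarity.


Check each variable for pure literal status:
p: pure positive
q: mixed (not pure)
r: mixed (not pure)
Pure literal count = 1

1


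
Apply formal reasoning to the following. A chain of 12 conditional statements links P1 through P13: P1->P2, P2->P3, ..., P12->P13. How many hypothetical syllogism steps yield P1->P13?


With 12 implications in a chain connecting 13 propositions:
P1->P2, P2->P3, ..., P12->P13
Steps needed = (number of implications) - 1 = 12 - 1 = 11

11


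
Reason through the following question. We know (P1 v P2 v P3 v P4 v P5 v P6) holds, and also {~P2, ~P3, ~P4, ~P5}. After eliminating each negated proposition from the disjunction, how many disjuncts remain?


Original disjuncts (6): P1, P2, P3, P4, P5, P6
Negated (eliminate): ~P2, ~P3, ~P4, ~P5
Remaining disjuncts: P1, P6
Count = 6 - 4 = 2

2


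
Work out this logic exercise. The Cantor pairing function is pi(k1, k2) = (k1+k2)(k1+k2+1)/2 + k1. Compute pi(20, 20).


k1 + k2 = 40
(k1+k2)(k1+k2+1)/2 = 40 * 41 / 2 = 820
pi = 820 + 20 = 840

840


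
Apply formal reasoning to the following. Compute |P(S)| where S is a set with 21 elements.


The power set of a set with n elements has 2^n elements.
|P(S)| = 2^21 = 2097152

2097152


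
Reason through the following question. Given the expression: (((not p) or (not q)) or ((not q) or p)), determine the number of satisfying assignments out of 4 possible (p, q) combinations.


Check all 4 assignments:
p=0, q=0: 1
p=0, q=1: 1
p=1, q=0: 1
p=1, q=1: 1
Count of True = 4

4


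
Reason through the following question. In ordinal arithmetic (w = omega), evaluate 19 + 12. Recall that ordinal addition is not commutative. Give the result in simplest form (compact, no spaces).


Compute 19 + 12.
Ordinal + is associative but NOT commutative; for finite n>0, n + w = w but w + n stays w+n.
Both operands finite; ordinal + agrees with natural +: 19 + 12 = 31.
Result = 31

31


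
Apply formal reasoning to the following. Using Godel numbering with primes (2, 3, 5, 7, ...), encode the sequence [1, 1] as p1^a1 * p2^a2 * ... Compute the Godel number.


Encode each element as an exponent of the corresponding prime:
  2^1 = 2
  3^1 = 3
Product = 2 * 3 = 6

6


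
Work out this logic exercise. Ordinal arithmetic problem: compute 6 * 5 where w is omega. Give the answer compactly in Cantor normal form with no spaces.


Compute 6 * 5.
Ordinal * is associative and left-distributive over +, but NOT commutative; for finite n>1, n*w = w but w*n stays w*n.
Both finite; ordinal * agrees with natural *: 6 * 5 = 30.
Result = 30

30


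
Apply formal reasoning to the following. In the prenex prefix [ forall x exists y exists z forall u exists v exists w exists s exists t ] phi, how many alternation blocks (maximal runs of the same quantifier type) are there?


Quantifier-type sequence: A E E A E E E E  (A=forall, E=exists)
Group into maximal same-type runs:
  Ax1 | Ex2 | Ax1 | Ex4
Number of blocks = 4

4


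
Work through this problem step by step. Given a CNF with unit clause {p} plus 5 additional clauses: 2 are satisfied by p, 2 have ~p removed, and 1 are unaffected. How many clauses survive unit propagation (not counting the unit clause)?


Satisfied (removed): 2
Shortened (remain): 2
Unchanged (remain): 1
Remaining = 2 + 1 = 3

3


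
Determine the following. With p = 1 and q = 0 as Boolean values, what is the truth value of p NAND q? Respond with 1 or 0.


p = 1, q = 0
Operation: p NAND q
Evaluate: 1 NAND 0 = 1

1


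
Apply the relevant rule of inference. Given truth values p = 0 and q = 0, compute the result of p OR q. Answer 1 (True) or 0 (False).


p = 0, q = 0
Operation: p OR q
Evaluate: 0 OR 0 = 0

0


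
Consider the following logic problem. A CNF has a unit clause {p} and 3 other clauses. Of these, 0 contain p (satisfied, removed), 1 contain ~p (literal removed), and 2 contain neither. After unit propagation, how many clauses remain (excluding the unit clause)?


Satisfied (removed): 0
Shortened (remain): 1
Unchanged (remain): 2
Remaining = 1 + 2 = 3

3


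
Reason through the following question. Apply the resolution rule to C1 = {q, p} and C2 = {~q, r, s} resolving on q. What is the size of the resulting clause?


Remove q from C1 and ~q from C2.
C1 remainder: {p}
C2 remainder: {r, s}
Union (resolvent): {p, r, s}
Resolvent has 3 literal(s).

3


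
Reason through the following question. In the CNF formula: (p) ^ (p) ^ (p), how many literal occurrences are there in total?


Counting literals in each clause:
Clause 1: 1 literal(s)
Clause 2: 1 literal(s)
Clause 3: 1 literal(s)
Total = 3

3


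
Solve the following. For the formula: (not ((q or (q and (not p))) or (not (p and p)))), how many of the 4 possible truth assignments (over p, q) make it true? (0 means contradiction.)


Check all 4 assignments:
p=0, q=0: 0
p=0, q=1: 0
p=1, q=0: 1
p=1, q=1: 0
Count of True = 1

1


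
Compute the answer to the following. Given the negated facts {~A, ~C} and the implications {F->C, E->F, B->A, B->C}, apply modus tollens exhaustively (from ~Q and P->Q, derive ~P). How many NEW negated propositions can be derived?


Initial negated facts: {~A, ~C}
Apply modus tollens to closure:
  ~C and F->C  =>  ~F
  ~F and E->F  =>  ~E
  ~A and B->A  =>  ~B
Final negated: {~A, ~B, ~C, ~E, ~F}
New negations: {~B, ~E, ~F}
Count = 3

3


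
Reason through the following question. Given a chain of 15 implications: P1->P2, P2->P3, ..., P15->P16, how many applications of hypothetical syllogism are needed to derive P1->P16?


With 15 implications in a chain connecting 16 propositions:
P1->P2, P2->P3, ..., P15->P16
Steps needed = (number of implications) - 1 = 15 - 1 = 14

14


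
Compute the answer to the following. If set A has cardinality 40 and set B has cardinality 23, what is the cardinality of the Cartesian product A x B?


The Cartesian product A x B contains all ordered pairs (a, b).
|A x B| = |A| * |B| = 40 * 23 = 920

920


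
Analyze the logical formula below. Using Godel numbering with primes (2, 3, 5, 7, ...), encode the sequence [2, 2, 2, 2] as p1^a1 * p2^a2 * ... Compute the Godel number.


Encode each element as an exponent of the corresponding prime:
  2^2 = 4
  3^2 = 9
  5^2 = 25
  7^2 = 49
Product = 4 * 9 * 25 * 49 = 44100

44100


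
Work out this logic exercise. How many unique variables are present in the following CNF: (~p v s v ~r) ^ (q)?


Identify each variable that appears in the formula.
Variables found: p, q, r, s
Count = 4

4


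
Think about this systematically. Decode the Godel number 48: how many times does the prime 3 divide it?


Factorize 48 by dividing by 3 repeatedly.
Division steps: 3 divides 48 exactly 1 time(s).
Exponent of 3 = 1

1


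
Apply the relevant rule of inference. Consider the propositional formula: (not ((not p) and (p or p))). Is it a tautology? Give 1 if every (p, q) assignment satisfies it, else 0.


Check all 4 assignments:
p=0, q=0: 1
p=0, q=1: 1
p=1, q=0: 1
p=1, q=1: 1
Satisfying count = 4/4.
Tautology iff count = 4: yes.

1


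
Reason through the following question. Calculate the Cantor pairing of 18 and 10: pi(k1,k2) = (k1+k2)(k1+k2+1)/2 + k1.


k1 + k2 = 28
(k1+k2)(k1+k2+1)/2 = 28 * 29 / 2 = 406
pi = 406 + 18 = 424

424


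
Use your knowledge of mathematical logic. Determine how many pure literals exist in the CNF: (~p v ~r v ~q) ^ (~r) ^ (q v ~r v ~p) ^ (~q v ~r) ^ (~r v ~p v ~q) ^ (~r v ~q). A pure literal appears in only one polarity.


Check each variable for pure literal status:
p: pure negative
q: mixed (not pure)
r: pure negative
Pure literal count = 2

2


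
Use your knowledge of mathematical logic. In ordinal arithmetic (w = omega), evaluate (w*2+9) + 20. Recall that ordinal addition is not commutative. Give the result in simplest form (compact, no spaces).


Compute (w*2+9) + 20.
Ordinal + is associative but NOT commutative; for finite n>0, n + w = w but w + n stays w+n.
By associativity: (w*2+9) + 20 = w*2 + (9+20) = w*2+29.
Result = w*2+29

w*2+29


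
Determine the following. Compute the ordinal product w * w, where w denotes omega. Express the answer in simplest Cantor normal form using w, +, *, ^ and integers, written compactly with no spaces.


Compute w * w.
Ordinal * is associative and left-distributive over +, but NOT commutative; for finite n>1, n*w = w but w*n stays w*n.
w * w = w^2 by definition.
Result = w^2

w^2


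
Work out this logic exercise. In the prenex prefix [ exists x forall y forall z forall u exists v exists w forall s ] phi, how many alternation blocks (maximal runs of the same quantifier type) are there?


Quantifier-type sequence: E A A A E E A  (A=forall, E=exists)
Group into maximal same-type runs:
  Ex1 | Ax3 | Ex2 | Ax1
Number of blocks = 4

4


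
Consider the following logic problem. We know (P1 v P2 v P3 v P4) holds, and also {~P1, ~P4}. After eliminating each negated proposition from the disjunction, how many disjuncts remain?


Original disjuncts (4): P1, P2, P3, P4
Negated (eliminate): ~P1, ~P4
Remaining disjuncts: P2, P3
Count = 4 - 2 = 2

2


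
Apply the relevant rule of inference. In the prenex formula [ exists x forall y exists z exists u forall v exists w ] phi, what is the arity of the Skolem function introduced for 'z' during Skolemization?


Quantifier prefix: exists x forall y exists z exists u forall v exists w
'z' is existentially quantified at position 3.
Universal variables preceding it: y
Skolem function arity = 1

1


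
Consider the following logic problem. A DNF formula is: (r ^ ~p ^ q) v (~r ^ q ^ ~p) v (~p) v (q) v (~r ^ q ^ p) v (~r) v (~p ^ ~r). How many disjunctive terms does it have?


A DNF formula is a disjunction of terms (conjunctions).
Terms are separated by v.
Counting the disjuncts: 7 terms.

7


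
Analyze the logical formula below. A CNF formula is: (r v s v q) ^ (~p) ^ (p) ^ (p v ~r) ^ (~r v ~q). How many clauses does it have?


A CNF formula is a conjunction of clauses.
Clauses are separated by ^.
Counting the conjuncts: 5 clauses.

5


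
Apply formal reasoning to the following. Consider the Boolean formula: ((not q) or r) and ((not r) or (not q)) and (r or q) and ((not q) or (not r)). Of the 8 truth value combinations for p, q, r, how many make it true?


Evaluate all 8 assignments for p, q, r:
p=0, q=0, r=0: 0
p=0, q=0, r=1: 1
p=0, q=1, r=0: 0
p=0, q=1, r=1: 0
p=1, q=0, r=0: 0
p=1, q=0, r=1: 1
p=1, q=1, r=0: 0
p=1, q=1, r=1: 0
Satisfying count = 2

2


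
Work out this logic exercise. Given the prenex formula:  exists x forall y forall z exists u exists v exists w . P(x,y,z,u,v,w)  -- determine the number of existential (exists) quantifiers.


Quantifier prefix: exists x forall y forall z exists u exists v exists w
Mark each quantifier type:
  E U U E E E
Universal count = 2, Existential count = 4
Asked for existential (exists) quantifiers: 4

4


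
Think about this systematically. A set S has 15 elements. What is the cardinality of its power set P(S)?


The power set of a set with n elements has 2^n elements.
|P(S)| = 2^15 = 32768

32768


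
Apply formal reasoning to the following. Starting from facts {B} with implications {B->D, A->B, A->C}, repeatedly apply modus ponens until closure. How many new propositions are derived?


Initial facts: {B}
Apply modus ponens to closure:
  B and B->D  =>  D
Final known: {B, D}
New propositions: {D}
Count = 1

1


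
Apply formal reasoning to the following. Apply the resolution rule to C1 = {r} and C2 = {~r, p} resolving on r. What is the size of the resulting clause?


Remove r from C1 and ~r from C2.
C1 remainder: {}
C2 remainder: {p}
Union (resolvent): {p}
Resolvent has 1 literal(s).

1


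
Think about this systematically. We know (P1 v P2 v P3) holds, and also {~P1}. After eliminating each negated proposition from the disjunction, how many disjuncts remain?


Original disjuncts (3): P1, P2, P3
Negated (eliminate): ~P1
Remaining disjuncts: P2, P3
Count = 3 - 1 = 2

2


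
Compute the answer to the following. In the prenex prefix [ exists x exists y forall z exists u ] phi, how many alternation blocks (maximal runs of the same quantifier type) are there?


Quantifier-type sequence: E E A E  (A=forall, E=exists)
Group into maximal same-type runs:
  Ex2 | Ax1 | Ex1
Number of blocks = 3

3


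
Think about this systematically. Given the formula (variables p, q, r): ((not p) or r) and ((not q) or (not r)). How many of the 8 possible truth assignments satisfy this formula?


Evaluate all 8 assignments for p, q, r:
p=0, q=0, r=0: 1
p=0, q=0, r=1: 1
p=0, q=1, r=0: 1
p=0, q=1, r=1: 0
p=1, q=0, r=0: 0
p=1, q=0, r=1: 1
p=1, q=1, r=0: 0
p=1, q=1, r=1: 0
Satisfying count = 4

4


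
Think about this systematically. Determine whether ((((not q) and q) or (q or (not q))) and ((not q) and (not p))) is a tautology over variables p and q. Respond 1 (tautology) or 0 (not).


Check all 4 assignments:
p=0, q=0: 1
p=0, q=1: 0
p=1, q=0: 0
p=1, q=1: 0
Satisfying count = 1/4.
Tautology iff count = 4: no.

0


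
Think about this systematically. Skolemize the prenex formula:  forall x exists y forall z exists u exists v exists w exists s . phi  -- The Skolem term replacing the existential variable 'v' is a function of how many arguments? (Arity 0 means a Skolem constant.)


Quantifier prefix: forall x exists y forall z exists u exists v exists w exists s
'v' is existentially quantified at position 5.
Universal variables preceding it: x, z
Skolem function arity = 2

2


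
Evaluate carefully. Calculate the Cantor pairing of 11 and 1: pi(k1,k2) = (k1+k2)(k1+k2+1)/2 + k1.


k1 + k2 = 12
(k1+k2)(k1+k2+1)/2 = 12 * 13 / 2 = 78
pi = 78 + 11 = 89

89


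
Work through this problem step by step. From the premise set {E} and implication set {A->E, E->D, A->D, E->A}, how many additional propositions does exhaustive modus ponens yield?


Initial facts: {E}
Apply modus ponens to closure:
  E and E->D  =>  D
  E and E->A  =>  A
Final known: {A, D, E}
New propositions: {A, D}
Count = 2

2


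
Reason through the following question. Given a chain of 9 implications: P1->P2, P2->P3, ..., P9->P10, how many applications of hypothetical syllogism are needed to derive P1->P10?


With 9 implications in a chain connecting 10 propositions:
P1->P2, P2->P3, ..., P9->P10
Steps needed = (number of implications) - 1 = 9 - 1 = 8

8


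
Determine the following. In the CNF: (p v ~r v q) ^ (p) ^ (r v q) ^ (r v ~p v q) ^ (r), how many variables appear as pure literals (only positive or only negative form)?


Check each variable for pure literal status:
p: mixed (not pure)
q: pure positive
r: mixed (not pure)
Pure literal count = 1

1


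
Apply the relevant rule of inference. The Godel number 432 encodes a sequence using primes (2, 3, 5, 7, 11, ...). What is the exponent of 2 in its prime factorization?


Factorize 432 by dividing by 2 repeatedly.
Division steps: 2 divides 432 exactly 4 time(s).
Exponent of 2 = 4

4


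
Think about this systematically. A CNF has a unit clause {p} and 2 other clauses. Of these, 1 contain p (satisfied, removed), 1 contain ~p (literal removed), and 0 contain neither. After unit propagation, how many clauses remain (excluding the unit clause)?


Satisfied (removed): 1
Shortened (remain): 1
Unchanged (remain): 0
Remaining = 1 + 0 = 1

1


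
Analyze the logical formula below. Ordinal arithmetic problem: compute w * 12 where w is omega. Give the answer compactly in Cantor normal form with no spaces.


Compute w * 12.
Ordinal * is associative and left-distributive over +, but NOT commutative; for finite n>1, n*w = w but w*n stays w*n.
w * 12 means 12 copies of w concatenated: w*12.
Result = w*12

w*12


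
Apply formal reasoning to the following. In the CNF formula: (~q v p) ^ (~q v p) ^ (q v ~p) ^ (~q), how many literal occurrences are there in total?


Counting literals in each clause:
Clause 1: 2 literal(s)
Clause 2: 2 literal(s)
Clause 3: 2 literal(s)
Clause 4: 1 literal(s)
Total = 7

7


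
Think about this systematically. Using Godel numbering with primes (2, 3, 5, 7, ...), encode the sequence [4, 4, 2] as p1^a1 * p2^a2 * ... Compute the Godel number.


Encode each element as an exponent of the corresponding prime:
  2^4 = 16
  3^4 = 81
  5^2 = 25
Product = 16 * 81 * 25 = 32400

32400


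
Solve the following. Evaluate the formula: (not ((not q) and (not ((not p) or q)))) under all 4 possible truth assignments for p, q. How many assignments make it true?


Check all 4 assignments:
p=0, q=0: 1
p=0, q=1: 1
p=1, q=0: 0
p=1, q=1: 1
Count of True = 3

3


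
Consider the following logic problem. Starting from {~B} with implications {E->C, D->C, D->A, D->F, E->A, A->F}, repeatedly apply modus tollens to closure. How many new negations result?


Initial negated facts: {~B}
Apply modus tollens to closure:
  (no implication fires)
Final negated: {~B}
New negations: {(none)}
Count = 0

0


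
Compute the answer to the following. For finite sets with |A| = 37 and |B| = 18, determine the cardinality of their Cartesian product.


The Cartesian product A x B contains all ordered pairs (a, b).
|A x B| = |A| * |B| = 37 * 18 = 666

666


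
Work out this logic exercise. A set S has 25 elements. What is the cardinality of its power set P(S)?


The power set of a set with n elements has 2^n elements.
|P(S)| = 2^25 = 33554432

33554432


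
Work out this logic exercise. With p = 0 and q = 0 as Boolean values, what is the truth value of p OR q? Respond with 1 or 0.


p = 0, q = 0
Operation: p OR q
Evaluate: 0 OR 0 = 0

0


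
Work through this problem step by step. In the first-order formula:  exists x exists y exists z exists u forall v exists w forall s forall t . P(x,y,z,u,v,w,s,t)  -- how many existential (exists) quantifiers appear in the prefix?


Quantifier prefix: exists x exists y exists z exists u forall v exists w forall s forall t
Mark each quantifier type:
  E E E E U E U U
Universal count = 3, Existential count = 5
Asked for existential (exists) quantifiers: 5

5


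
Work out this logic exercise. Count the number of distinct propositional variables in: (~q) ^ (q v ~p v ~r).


Identify each variable that appears in the formula.
Variables found: p, q, r
Count = 3

3


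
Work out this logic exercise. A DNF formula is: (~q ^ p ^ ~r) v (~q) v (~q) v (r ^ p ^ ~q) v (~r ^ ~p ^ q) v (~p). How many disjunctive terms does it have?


A DNF formula is a disjunction of terms (conjunctions).
Terms are separated by v.
Counting the disjuncts: 6 terms.

6


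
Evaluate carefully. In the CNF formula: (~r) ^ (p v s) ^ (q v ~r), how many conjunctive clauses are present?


A CNF formula is a conjunction of clauses.
Clauses are separated by ^.
Counting the conjuncts: 3 clauses.

3


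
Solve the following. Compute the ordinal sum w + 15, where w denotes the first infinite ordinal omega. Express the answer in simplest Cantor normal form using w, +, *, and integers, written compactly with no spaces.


Compute w + 15.
Ordinal + is associative but NOT commutative; for finite n>0, n + w = w but w + n stays w+n.
w + 15 is already in normal form (a successor ordinal beyond w).
Result = w+15

w+15


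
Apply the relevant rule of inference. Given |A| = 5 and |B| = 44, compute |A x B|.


The Cartesian product A x B contains all ordered pairs (a, b).
|A x B| = |A| * |B| = 5 * 44 = 220

220


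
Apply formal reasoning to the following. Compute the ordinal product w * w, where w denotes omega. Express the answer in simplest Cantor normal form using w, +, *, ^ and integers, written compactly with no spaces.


Compute w * w.
Ordinal * is associative and left-distributive over +, but NOT commutative; for finite n>1, n*w = w but w*n stays w*n.
w * w = w^2 by definition.
Result = w^2

w^2


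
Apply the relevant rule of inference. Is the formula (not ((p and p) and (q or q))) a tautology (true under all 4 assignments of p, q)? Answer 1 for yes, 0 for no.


Check all 4 assignments:
p=0, q=0: 1
p=0, q=1: 1
p=1, q=0: 1
p=1, q=1: 0
Satisfying count = 3/4.
Tautology iff count = 4: no.

0


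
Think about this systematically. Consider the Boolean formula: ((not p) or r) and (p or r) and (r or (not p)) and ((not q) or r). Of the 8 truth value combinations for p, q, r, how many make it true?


Evaluate all 8 assignments for p, q, r:
p=0, q=0, r=0: 0
p=0, q=0, r=1: 1
p=0, q=1, r=0: 0
p=0, q=1, r=1: 1
p=1, q=0, r=0: 0
p=1, q=0, r=1: 1
p=1, q=1, r=0: 0
p=1, q=1, r=1: 1
Satisfying count = 4

4


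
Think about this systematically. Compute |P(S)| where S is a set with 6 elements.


The power set of a set with n elements has 2^n elements.
|P(S)| = 2^6 = 64

64


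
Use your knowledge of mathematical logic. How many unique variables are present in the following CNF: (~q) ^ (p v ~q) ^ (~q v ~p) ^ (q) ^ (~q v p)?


Identify each variable that appears in the formula.
Variables found: p, q
Count = 2

2


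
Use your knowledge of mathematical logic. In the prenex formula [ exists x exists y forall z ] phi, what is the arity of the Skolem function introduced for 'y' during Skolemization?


Quantifier prefix: exists x exists y forall z
'y' is existentially quantified at position 2.
No universal quantifiers precede it.
Skolem function arity = 0 (a Skolem constant)

0


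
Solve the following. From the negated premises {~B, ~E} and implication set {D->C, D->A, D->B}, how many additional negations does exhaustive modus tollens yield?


Initial negated facts: {~B, ~E}
Apply modus tollens to closure:
  ~B and D->B  =>  ~D
Final negated: {~B, ~D, ~E}
New negations: {~D}
Count = 1

1


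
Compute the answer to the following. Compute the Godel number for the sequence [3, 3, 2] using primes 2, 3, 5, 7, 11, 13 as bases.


Encode each element as an exponent of the corresponding prime:
  2^3 = 8
  3^3 = 27
  5^2 = 25
Product = 8 * 27 * 25 = 5400

5400


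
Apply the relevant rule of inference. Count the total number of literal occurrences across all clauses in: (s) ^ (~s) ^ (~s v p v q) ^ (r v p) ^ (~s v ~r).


Counting literals in each clause:
Clause 1: 1 literal(s)
Clause 2: 1 literal(s)
Clause 3: 3 literal(s)
Clause 4: 2 literal(s)
Clause 5: 2 literal(s)
Total = 9

9


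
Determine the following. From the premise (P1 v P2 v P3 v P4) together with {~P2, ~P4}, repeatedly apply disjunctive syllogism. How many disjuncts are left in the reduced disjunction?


Original disjuncts (4): P1, P2, P3, P4
Negated (eliminate): ~P2, ~P4
Remaining disjuncts: P1, P3
Count = 4 - 2 = 2

2


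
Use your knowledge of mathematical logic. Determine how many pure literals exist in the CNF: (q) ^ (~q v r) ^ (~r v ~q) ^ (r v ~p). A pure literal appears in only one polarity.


Check each variable for pure literal status:
p: pure negative
q: mixed (not pure)
r: mixed (not pure)
Pure literal count = 1

1


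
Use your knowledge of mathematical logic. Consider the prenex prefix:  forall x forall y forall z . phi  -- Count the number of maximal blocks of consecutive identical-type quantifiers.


Quantifier-type sequence: A A A  (A=forall, E=exists)
Group into maximal same-type runs:
  Ax3
Number of blocks = 1

1


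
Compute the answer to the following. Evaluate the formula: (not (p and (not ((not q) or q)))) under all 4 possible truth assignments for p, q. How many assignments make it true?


Check all 4 assignments:
p=0, q=0: 1
p=0, q=1: 1
p=1, q=0: 1
p=1, q=1: 1
Count of True = 4

4


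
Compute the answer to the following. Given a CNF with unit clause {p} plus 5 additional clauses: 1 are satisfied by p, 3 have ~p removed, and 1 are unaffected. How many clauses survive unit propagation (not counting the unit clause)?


Satisfied (removed): 1
Shortened (remain): 3
Unchanged (remain): 1
Remaining = 3 + 1 = 4

4


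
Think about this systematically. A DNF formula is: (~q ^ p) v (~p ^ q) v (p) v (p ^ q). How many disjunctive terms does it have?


A DNF formula is a disjunction of terms (conjunctions).
Terms are separated by v.
Counting the disjuncts: 4 terms.

4


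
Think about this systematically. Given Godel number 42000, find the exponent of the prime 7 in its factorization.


Factorize 42000 by dividing by 7 repeatedly.
Division steps: 7 divides 42000 exactly 1 time(s).
Exponent of 7 = 1

1


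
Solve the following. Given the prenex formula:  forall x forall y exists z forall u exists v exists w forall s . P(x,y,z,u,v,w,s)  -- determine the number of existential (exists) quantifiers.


Quantifier prefix: forall x forall y exists z forall u exists v exists w forall s
Mark each quantifier type:
  U U E U E E U
Universal count = 4, Existential count = 3
Asked for existential (exists) quantifiers: 3

3


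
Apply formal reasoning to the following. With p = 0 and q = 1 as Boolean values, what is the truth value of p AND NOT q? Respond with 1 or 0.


p = 0, q = 1
Operation: p AND NOT q
Evaluate: 0 AND NOT 1 = 0

0


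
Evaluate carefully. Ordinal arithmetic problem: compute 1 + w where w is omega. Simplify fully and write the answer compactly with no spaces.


Compute 1 + w.
Ordinal + is associative but NOT commutative; for finite n>0, n + w = w but w + n stays w+n.
Any finite left addend is absorbed by w on the right: 1 + w = w.
Result = w

w


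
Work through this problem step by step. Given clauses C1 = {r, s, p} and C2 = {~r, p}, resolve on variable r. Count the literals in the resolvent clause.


Remove r from C1 and ~r from C2.
C1 remainder: {s, p}
C2 remainder: {p}
Union (resolvent): {p, s}
Resolvent has 2 literal(s).

2


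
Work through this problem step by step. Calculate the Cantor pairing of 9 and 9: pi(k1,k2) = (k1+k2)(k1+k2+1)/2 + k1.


k1 + k2 = 18
(k1+k2)(k1+k2+1)/2 = 18 * 19 / 2 = 171
pi = 171 + 9 = 180

180


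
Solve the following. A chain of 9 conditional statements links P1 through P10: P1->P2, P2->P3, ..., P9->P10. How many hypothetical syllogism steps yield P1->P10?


With 9 implications in a chain connecting 10 propositions:
P1->P2, P2->P3, ..., P9->P10
Steps needed = (number of implications) - 1 = 9 - 1 = 8

8


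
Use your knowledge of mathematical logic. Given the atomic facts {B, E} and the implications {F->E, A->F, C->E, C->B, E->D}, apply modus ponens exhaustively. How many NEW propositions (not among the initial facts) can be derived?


Initial facts: {B, E}
Apply modus ponens to closure:
  E and E->D  =>  D
Final known: {B, D, E}
New propositions: {D}
Count = 1

1


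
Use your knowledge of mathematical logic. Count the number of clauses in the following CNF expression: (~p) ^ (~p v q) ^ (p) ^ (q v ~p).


A CNF formula is a conjunction of clauses.
Clauses are separated by ^.
Counting the conjuncts: 4 clauses.

4


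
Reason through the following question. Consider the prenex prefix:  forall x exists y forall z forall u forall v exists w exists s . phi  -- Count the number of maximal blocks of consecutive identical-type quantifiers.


Quantifier-type sequence: A E A A A E E  (A=forall, E=exists)
Group into maximal same-type runs:
  Ax1 | Ex1 | Ax3 | Ex2
Number of blocks = 4

4


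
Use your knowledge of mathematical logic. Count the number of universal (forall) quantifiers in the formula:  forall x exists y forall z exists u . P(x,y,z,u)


Quantifier prefix: forall x exists y forall z exists u
Mark each quantifier type:
  U E U E
Universal count = 2, Existential count = 2
Asked for universal (forall) quantifiers: 2

2


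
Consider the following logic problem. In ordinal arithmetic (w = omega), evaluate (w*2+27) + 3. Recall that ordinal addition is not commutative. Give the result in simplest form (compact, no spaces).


Compute (w*2+27) + 3.
Ordinal + is associative but NOT commutative; for finite n>0, n + w = w but w + n stays w+n.
By associativity: (w*2+27) + 3 = w*2 + (27+3) = w*2+30.
Result = w*2+30

w*2+30


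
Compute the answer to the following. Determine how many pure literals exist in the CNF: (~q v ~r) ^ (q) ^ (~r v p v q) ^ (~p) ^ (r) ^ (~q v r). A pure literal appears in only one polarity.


Check each variable for pure literal status:
p: mixed (not pure)
q: mixed (not pure)
r: mixed (not pure)
Pure literal count = 0

0


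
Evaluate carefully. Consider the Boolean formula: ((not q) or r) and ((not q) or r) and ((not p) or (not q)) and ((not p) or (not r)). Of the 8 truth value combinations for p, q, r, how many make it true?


Evaluate all 8 assignments for p, q, r:
p=0, q=0, r=0: 1
p=0, q=0, r=1: 1
p=0, q=1, r=0: 0
p=0, q=1, r=1: 1
p=1, q=0, r=0: 1
p=1, q=0, r=1: 0
p=1, q=1, r=0: 0
p=1, q=1, r=1: 0
Satisfying count = 4

4


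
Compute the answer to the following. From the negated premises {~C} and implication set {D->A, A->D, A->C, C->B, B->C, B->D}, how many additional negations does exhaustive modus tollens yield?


Initial negated facts: {~C}
Apply modus tollens to closure:
  ~C and A->C  =>  ~A
  ~C and B->C  =>  ~B
  ~A and D->A  =>  ~D
Final negated: {~A, ~B, ~C, ~D}
New negations: {~A, ~B, ~D}
Count = 3

3


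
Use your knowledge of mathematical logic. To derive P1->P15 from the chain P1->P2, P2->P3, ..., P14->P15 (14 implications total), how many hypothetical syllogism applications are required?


With 14 implications in a chain connecting 15 propositions:
P1->P2, P2->P3, ..., P14->P15
Steps needed = (number of implications) - 1 = 14 - 1 = 13

13


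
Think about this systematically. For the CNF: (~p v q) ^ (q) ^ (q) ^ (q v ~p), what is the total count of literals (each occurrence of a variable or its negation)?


Counting literals in each clause:
Clause 1: 2 literal(s)
Clause 2: 1 literal(s)
Clause 3: 1 literal(s)
Clause 4: 2 literal(s)
Total = 6

6


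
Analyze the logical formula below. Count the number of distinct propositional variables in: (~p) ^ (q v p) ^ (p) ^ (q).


Identify each variable that appears in the formula.
Variables found: p, q
Count = 2

2


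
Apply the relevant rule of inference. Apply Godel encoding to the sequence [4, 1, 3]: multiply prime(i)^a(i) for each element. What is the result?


Encode each element as an exponent of the corresponding prime:
  2^4 = 16
  3^1 = 3
  5^3 = 125
Product = 16 * 3 * 125 = 6000

6000


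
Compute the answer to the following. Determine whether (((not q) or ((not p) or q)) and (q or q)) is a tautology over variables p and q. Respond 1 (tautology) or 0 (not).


Check all 4 assignments:
p=0, q=0: 0
p=0, q=1: 1
p=1, q=0: 0
p=1, q=1: 1
Satisfying count = 2/4.
Tautology iff count = 4: no.

0


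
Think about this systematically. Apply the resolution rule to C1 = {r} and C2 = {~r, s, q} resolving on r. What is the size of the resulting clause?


Remove r from C1 and ~r from C2.
C1 remainder: {}
C2 remainder: {s, q}
Union (resolvent): {q, s}
Resolvent has 2 literal(s).

2


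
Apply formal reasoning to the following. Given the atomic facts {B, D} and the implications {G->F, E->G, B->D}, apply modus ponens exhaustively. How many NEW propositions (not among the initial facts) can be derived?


Initial facts: {B, D}
Apply modus ponens to closure:
  (no implication fires)
Final known: {B, D}
New propositions: {(none)}
Count = 0

0


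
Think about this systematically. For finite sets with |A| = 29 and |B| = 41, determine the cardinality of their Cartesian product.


The Cartesian product A x B contains all ordered pairs (a, b).
|A x B| = |A| * |B| = 29 * 41 = 1189

1189


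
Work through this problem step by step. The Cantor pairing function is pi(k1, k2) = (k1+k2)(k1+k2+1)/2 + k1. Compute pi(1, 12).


k1 + k2 = 13
(k1+k2)(k1+k2+1)/2 = 13 * 14 / 2 = 91
pi = 91 + 1 = 92

92


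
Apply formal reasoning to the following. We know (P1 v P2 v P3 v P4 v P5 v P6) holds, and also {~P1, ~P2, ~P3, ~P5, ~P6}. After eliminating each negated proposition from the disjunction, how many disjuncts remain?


Original disjuncts (6): P1, P2, P3, P4, P5, P6
Negated (eliminate): ~P1, ~P2, ~P3, ~P5, ~P6
Remaining disjuncts: P4
Count = 6 - 5 = 1

1


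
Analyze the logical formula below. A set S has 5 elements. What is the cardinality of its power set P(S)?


The power set of a set with n elements has 2^n elements.
|P(S)| = 2^5 = 32

32


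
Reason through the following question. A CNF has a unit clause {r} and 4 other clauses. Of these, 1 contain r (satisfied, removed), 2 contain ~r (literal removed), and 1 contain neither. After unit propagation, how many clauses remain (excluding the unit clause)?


Satisfied (removed): 1
Shortened (remain): 2
Unchanged (remain): 1
Remaining = 2 + 1 = 3

3


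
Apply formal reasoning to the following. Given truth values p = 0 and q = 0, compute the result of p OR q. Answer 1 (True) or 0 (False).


p = 0, q = 0
Operation: p OR q
Evaluate: 0 OR 0 = 0

0


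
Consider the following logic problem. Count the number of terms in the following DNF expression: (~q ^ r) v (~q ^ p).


A DNF formula is a disjunction of terms (conjunctions).
Terms are separated by v.
Counting the disjuncts: 2 terms.

2


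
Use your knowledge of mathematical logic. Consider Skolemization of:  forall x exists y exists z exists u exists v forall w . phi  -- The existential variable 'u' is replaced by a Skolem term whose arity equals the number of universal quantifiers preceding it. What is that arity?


Quantifier prefix: forall x exists y exists z exists u exists v forall w
'u' is existentially quantified at position 4.
Universal variables preceding it: x
Skolem function arity = 1

1


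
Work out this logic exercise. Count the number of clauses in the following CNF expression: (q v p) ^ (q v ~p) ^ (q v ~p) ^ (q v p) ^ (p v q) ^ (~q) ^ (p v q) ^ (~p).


A CNF formula is a conjunction of clauses.
Clauses are separated by ^.
Counting the conjuncts: 8 clauses.

8


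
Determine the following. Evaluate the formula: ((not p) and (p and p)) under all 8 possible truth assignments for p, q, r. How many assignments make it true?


Check all 8 assignments:
p=0, q=0, r=0: 0
p=0, q=0, r=1: 0
p=0, q=1, r=0: 0
p=0, q=1, r=1: 0
p=1, q=0, r=0: 0
p=1, q=0, r=1: 0
p=1, q=1, r=0: 0
p=1, q=1, r=1: 0
Count of True = 0

0


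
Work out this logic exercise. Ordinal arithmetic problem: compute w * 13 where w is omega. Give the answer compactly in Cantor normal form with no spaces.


Compute w * 13.
Ordinal * is associative and left-distributive over +, but NOT commutative; for finite n>1, n*w = w but w*n stays w*n.
w * 13 means 13 copies of w concatenated: w*13.
Result = w*13

w*13


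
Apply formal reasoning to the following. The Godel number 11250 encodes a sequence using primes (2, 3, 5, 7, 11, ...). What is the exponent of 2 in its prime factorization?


Factorize 11250 by dividing by 2 repeatedly.
Division steps: 2 divides 11250 exactly 1 time(s).
Exponent of 2 = 1

1


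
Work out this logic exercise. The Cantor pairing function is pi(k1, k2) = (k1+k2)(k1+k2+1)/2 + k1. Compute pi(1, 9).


k1 + k2 = 10
(k1+k2)(k1+k2+1)/2 = 10 * 11 / 2 = 55
pi = 55 + 1 = 56

56


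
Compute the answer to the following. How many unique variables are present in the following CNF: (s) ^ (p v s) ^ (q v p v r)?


Identify each variable that appears in the formula.
Variables found: p, q, r, s
Count = 4

4


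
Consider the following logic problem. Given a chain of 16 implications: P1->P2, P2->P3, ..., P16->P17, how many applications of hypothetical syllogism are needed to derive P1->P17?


With 16 implications in a chain connecting 17 propositions:
P1->P2, P2->P3, ..., P16->P17
Steps needed = (number of implications) - 1 = 16 - 1 = 15

15


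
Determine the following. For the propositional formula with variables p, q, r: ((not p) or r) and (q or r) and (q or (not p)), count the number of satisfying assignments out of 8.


Evaluate all 8 assignments for p, q, r:
p=0, q=0, r=0: 0
p=0, q=0, r=1: 1
p=0, q=1, r=0: 1
p=0, q=1, r=1: 1
p=1, q=0, r=0: 0
p=1, q=0, r=1: 0
p=1, q=1, r=0: 0
p=1, q=1, r=1: 1
Satisfying count = 4

4


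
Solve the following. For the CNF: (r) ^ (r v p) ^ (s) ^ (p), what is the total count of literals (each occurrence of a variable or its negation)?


Counting literals in each clause:
Clause 1: 1 literal(s)
Clause 2: 2 literal(s)
Clause 3: 1 literal(s)
Clause 4: 1 literal(s)
Total = 5

5


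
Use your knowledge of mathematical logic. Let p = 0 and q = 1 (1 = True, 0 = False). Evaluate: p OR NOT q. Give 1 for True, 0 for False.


p = 0, q = 1
Operation: p OR NOT q
Evaluate: 0 OR NOT 1 = 0

0


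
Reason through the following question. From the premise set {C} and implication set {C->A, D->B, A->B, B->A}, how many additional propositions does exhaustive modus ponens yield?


Initial facts: {C}
Apply modus ponens to closure:
  C and C->A  =>  A
  A and A->B  =>  B
Final known: {A, B, C}
New propositions: {A, B}
Count = 2

2


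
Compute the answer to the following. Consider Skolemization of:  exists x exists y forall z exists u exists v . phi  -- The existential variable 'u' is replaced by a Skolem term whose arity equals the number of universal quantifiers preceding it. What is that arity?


Quantifier prefix: exists x exists y forall z exists u exists v
'u' is existentially quantified at position 4.
Universal variables preceding it: z
Skolem function arity = 1

1


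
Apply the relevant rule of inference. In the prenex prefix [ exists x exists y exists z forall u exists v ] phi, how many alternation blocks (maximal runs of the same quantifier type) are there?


Quantifier-type sequence: E E E A E  (A=forall, E=exists)
Group into maximal same-type runs:
  Ex3 | Ax1 | Ex1
Number of blocks = 3

3


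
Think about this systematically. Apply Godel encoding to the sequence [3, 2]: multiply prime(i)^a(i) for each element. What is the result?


Encode each element as an exponent of the corresponding prime:
  2^3 = 8
  3^2 = 9
Product = 8 * 9 = 72

72


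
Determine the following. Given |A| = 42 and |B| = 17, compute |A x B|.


The Cartesian product A x B contains all ordered pairs (a, b).
|A x B| = |A| * |B| = 42 * 17 = 714

714


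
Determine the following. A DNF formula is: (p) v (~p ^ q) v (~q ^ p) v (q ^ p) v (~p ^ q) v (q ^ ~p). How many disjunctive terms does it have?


A DNF formula is a disjunction of terms (conjunctions).
Terms are separated by v.
Counting the disjuncts: 6 terms.

6


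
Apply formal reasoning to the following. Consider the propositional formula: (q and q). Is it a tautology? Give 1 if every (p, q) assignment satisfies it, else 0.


Check all 4 assignments:
p=0, q=0: 0
p=0, q=1: 1
p=1, q=0: 0
p=1, q=1: 1
Satisfying count = 2/4.
Tautology iff count = 4: no.

0


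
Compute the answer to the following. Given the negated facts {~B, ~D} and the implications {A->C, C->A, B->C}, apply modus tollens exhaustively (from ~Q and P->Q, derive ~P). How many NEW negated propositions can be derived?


Initial negated facts: {~B, ~D}
Apply modus tollens to closure:
  (no implication fires)
Final negated: {~B, ~D}
New negations: {(none)}
Count = 0

0
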